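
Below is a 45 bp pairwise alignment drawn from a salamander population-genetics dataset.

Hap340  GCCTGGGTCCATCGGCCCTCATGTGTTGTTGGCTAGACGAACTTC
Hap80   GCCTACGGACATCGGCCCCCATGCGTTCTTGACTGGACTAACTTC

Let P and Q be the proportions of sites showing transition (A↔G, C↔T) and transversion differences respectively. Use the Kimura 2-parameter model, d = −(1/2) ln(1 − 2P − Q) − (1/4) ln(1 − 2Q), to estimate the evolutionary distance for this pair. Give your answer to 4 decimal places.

Differing sites — 5:G/A (Ti); 6:G/C (Tv); 8:T/G (Tv); 9:C/A (Tv); 19:T/C (Ti); 24:T/C (Ti); 28:G/C (Tv); 32:G/A (Ti); 35:A/G (Ti); 39:G/T (Tv).
Of the 10 differences, 5 transitions and 5 transversions over 45 sites: P = 5/45 = 0.111111, Q = 5/45 = 0.111111.
d = −0.5·ln(0.666667) − 0.25·ln(0.777778) = −0.5·(-0.405465) − 0.25·(-0.251314) = 0.2656.

0.2656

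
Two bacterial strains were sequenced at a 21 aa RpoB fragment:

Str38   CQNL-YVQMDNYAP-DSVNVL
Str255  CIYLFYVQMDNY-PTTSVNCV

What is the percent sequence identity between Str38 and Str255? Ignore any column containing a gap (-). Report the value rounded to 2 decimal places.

Excluding the 3 gap columns leaves 18 comparable sites.
Differing sites — 2:Q/I; 3:N/Y; 16:D/T; 20:V/C; 21:L/V.
13 of the 18 comparable sites match, so the percent identity is 13/18 × 100 = 72.22%.

72.22%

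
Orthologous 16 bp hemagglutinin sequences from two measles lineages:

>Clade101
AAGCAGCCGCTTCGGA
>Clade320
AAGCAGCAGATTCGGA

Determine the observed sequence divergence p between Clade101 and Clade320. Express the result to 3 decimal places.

0.125

The sequences differ at positions 8 (C/A), 10 (C/A).
There are 2 differences over 16 sites, so p = 2/16 = 0.125.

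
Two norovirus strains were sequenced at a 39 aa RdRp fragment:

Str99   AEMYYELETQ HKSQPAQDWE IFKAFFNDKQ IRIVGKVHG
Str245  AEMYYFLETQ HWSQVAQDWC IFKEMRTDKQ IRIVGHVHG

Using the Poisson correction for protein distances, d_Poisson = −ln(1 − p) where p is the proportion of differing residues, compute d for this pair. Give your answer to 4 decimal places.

The sequences differ at positions 6 (E/F), 12 (K/W), 15 (P/V), 20 (E/C), 24 (A/E), 25 (F/M), 26 (F/R), 27 (N/T), 36 (K/H).
p = 9/39 = 0.230769.
d = −ln(1 − 0.230769) = −ln(0.769231) = 0.2624.

0.2624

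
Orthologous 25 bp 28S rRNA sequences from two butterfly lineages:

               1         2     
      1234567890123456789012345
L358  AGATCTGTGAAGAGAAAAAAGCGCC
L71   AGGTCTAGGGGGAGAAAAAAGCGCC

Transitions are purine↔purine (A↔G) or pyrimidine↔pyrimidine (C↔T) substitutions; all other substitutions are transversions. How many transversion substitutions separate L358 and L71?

1

The sequences differ at positions 3 (A/G, transition), 7 (G/A, transition), 8 (T/G, transversion), 10 (A/G, transition), 11 (A/G, transition).
Of the 5 differences, 4 transitions and 1 transversion, so the answer is 1.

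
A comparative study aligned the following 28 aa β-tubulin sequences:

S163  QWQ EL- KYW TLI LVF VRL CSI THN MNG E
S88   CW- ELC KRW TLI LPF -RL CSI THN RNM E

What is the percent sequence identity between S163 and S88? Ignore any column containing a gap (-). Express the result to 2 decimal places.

Excluding the 3 gap columns leaves 25 comparable sites.
Mismatches occur at site 1 (Q↔C), site 8 (Y↔R), site 14 (V↔P), site 25 (M↔R), site 27 (G↔M).
20 of the 25 comparable sites match, so the percent identity is 20/25 × 100 = 80.00%.

80.00%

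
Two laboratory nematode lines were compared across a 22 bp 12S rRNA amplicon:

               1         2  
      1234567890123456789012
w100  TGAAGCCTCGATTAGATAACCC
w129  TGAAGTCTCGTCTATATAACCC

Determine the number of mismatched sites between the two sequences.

4

The sequences differ at positions 6 (C/T), 11 (A/T), 12 (T/C), 15 (G/T).
That gives 4 mismatches out of 22 aligned sites, so the Hamming distance is 4.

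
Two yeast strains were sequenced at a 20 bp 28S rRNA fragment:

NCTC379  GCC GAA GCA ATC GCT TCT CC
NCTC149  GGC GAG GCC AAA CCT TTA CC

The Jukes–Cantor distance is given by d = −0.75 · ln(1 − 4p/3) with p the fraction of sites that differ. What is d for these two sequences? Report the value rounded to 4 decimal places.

Mismatches occur at site 2 (C↔G), site 6 (A↔G), site 9 (A↔C), site 11 (T↔A), site 12 (C↔A), site 13 (G↔C), site 17 (C↔T), site 18 (T↔A).
p = 8/20 = 0.400000.
d = −0.75 · ln(1 − (4/3)·0.400000) = −0.75 · ln(0.466667) = −0.75 · (-0.762139) = 0.5716.

0.5716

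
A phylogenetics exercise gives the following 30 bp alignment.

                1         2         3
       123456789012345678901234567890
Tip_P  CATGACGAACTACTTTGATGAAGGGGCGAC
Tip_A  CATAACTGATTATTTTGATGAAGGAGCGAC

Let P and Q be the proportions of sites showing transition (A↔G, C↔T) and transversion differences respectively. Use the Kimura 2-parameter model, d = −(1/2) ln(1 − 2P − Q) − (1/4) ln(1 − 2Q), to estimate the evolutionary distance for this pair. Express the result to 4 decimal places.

0.2456

The sequences differ at positions 4 (G/A, transition), 7 (G/T, transversion), 8 (A/G, transition), 10 (C/T, transition), 13 (C/T, transition), 25 (G/A, transition).
Of the 6 differences, 5 transitions and 1 transversion over 30 sites: P = 5/30 = 0.166667, Q = 1/30 = 0.033333.
d = −0.5·ln(0.633333) − 0.25·ln(0.933334) = −0.5·(-0.456759) − 0.25·(-0.068992) = 0.2456.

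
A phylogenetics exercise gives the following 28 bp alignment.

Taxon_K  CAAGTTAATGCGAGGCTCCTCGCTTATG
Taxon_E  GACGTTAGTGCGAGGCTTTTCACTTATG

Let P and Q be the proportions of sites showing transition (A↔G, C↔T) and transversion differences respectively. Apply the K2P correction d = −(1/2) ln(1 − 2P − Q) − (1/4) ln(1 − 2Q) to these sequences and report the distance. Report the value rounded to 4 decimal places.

Mismatches occur at site 1 (C→G, transversion), site 3 (A→C, transversion), site 8 (A→G, transition), site 18 (C→T, transition), site 19 (C→T, transition), site 22 (G→A, transition).
Of the 6 differences, 4 transitions and 2 transversions over 28 sites: P = 4/28 = 0.142857, Q = 2/28 = 0.071429.
d = −0.5·ln(0.642857) − 0.25·ln(0.857142) = −0.5·(-0.441833) − 0.25·(-0.154152) = 0.2595.

0.2595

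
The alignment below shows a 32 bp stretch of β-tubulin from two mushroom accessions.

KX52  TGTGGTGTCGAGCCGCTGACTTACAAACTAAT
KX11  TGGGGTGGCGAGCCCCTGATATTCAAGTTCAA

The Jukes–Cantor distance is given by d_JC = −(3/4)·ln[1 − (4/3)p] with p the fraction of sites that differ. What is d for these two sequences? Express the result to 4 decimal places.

Mismatches occur at site 3 (T/G), site 8 (T/G), site 15 (G/C), site 20 (C/T), site 21 (T/A), site 23 (A/T), site 27 (A/G), site 28 (C/T), site 30 (A/C), site 32 (T/A).
p = 10/32 = 0.312500.
d = −0.75 · ln(1 − (4/3)·0.312500) = −0.75 · ln(0.583333) = −0.75 · (-0.538997) = 0.4042.

0.4042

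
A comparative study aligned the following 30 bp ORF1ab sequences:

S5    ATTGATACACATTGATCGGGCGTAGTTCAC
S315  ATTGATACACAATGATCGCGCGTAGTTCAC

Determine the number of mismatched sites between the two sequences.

2

The sequences differ at positions 12 (T/A), 19 (G/C).
That gives 2 mismatches out of 30 aligned sites, so the Hamming distance is 2.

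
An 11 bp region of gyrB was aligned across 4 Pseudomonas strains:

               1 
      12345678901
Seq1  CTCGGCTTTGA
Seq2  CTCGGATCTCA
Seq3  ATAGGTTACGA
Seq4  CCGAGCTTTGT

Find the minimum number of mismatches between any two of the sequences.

3

Pairwise Hamming distances:
  Seq1 vs Seq2: 3
  Seq1 vs Seq3: 5
  Seq1 vs Seq4: 4
  Seq2 vs Seq3: 6
  Seq2 vs Seq4: 7
  Seq3 vs Seq4: 8
The smallest is 3, between Seq1 and Seq2.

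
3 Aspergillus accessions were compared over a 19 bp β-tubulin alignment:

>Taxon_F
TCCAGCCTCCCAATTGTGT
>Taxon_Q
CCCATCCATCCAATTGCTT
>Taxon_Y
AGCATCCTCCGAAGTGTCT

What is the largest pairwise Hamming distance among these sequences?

8

Pairwise Hamming distances:
  Taxon_F vs Taxon_Q: 6
  Taxon_F vs Taxon_Y: 6
  Taxon_Q vs Taxon_Y: 8
The largest is 8, between Taxon_Q and Taxon_Y.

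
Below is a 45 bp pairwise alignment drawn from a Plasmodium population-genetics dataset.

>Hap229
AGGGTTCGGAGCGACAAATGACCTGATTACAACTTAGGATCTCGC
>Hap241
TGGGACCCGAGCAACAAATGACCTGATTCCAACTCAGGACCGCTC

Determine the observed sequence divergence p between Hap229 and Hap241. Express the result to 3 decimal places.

0.222

Mismatches occur at site 1 (A↔T), site 5 (T↔A), site 6 (T↔C), site 8 (G↔C), site 13 (G↔A), site 29 (A↔C), site 35 (T↔C), site 40 (T↔C), site 42 (T↔G), site 44 (G↔T).
There are 10 differences over 45 sites, so p = 10/45 = 0.222.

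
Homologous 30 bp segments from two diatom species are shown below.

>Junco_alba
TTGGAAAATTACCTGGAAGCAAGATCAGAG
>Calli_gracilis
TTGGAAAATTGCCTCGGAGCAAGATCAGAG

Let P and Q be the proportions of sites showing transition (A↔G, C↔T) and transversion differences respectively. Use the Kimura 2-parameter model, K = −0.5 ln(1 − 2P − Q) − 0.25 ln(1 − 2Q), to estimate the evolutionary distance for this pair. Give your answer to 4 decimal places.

Mismatches occur at site 11 (A↔G, transition), site 15 (G↔C, transversion), site 17 (A↔G, transition).
Of the 3 differences, 2 transitions and 1 transversion over 30 sites: P = 2/30 = 0.066667, Q = 1/30 = 0.033333.
d = −0.5·ln(0.833333) − 0.25·ln(0.933334) = −0.5·(-0.182322) − 0.25·(-0.068992) = 0.1084.

0.1084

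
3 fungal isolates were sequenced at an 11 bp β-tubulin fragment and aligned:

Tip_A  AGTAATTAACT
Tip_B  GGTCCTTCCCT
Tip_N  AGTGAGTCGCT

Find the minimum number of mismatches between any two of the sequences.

Pairwise Hamming distances:
  Tip_A vs Tip_B: 5
  Tip_A vs Tip_N: 4
  Tip_B vs Tip_N: 5
The smallest is 4, between Tip_A and Tip_N.

4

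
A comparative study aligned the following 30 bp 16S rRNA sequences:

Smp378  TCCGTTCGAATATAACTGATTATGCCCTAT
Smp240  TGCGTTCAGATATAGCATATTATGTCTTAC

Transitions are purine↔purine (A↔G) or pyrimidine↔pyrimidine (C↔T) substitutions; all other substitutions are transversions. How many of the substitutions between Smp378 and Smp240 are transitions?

6

Mismatches occur at site 2 (C↔G, transversion), site 8 (G↔A, transition), site 9 (A↔G, transition), site 15 (A↔G, transition), site 17 (T↔A, transversion), site 18 (G↔T, transversion), site 25 (C↔T, transition), site 27 (C↔T, transition), site 30 (T↔C, transition).
Of the 9 differences, 6 transitions and 3 transversions, so the answer is 6.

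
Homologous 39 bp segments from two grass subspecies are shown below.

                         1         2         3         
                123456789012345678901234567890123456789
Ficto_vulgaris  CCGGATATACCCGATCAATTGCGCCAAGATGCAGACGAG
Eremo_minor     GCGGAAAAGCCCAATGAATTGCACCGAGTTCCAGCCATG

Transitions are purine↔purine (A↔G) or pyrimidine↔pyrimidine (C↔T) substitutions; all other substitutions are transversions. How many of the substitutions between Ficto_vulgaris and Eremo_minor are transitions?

Mismatches occur at site 1 (C/G, transversion), site 6 (T/A, transversion), site 8 (T/A, transversion), site 9 (A/G, transition), site 13 (G/A, transition), site 16 (C/G, transversion), site 23 (G/A, transition), site 26 (A/G, transition), site 29 (A/T, transversion), site 31 (G/C, transversion), site 35 (A/C, transversion), site 37 (G/A, transition), site 38 (A/T, transversion).
Of the 13 differences, 5 transitions and 8 transversions, so the answer is 5.

5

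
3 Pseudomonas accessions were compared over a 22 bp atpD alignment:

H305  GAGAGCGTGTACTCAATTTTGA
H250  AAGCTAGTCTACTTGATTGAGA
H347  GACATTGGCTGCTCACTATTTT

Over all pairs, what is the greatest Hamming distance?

Pairwise Hamming distances:
  H305 vs H250: 9
  H305 vs H347: 10
  H250 vs H347: 14
The largest is 14, between H250 and H347.

14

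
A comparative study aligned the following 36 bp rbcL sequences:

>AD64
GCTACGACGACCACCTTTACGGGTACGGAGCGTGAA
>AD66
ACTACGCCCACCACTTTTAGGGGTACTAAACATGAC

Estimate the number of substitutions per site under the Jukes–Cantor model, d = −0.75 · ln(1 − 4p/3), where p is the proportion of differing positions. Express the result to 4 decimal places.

0.3470

The sequences differ at positions 1 (G/A), 7 (A/C), 9 (G/C), 15 (C/T), 20 (C/G), 27 (G/T), 28 (G/A), 30 (G/A), 32 (G/A), 36 (A/C).
p = 10/36 = 0.277778.
d = −0.75 · ln(1 − (4/3)·0.277778) = −0.75 · ln(0.629629) = −0.75 · (-0.462625) = 0.3470.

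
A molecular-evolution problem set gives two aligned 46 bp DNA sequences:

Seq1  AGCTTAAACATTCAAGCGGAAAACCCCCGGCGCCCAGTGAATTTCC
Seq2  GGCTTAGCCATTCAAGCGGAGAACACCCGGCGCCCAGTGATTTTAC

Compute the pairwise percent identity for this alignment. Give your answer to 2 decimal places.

84.78%

Mismatches occur at site 1 (A→G), site 7 (A→G), site 8 (A→C), site 21 (A→G), site 25 (C→A), site 41 (A→T), site 45 (C→A).
39 of the 46 sites match, so the percent identity is 39/46 × 100 = 84.78%.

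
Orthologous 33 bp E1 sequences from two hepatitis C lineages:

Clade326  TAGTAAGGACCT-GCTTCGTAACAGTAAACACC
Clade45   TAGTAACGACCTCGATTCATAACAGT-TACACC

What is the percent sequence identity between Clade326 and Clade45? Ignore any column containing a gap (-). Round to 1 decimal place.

87.1%

Excluding the 2 gap columns leaves 31 comparable sites.
Differing sites — 7:G/C; 15:C/A; 19:G/A; 28:A/T.
27 of the 31 comparable sites match, so the percent identity is 27/31 × 100 = 87.1%.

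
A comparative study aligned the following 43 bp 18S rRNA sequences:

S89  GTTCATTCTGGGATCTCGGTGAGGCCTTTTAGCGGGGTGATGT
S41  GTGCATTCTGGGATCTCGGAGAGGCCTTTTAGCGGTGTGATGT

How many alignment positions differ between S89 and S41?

Differing sites — 3:T/G; 20:T/A; 36:G/T.
That gives 3 mismatches out of 43 aligned sites, so the Hamming distance is 3.

3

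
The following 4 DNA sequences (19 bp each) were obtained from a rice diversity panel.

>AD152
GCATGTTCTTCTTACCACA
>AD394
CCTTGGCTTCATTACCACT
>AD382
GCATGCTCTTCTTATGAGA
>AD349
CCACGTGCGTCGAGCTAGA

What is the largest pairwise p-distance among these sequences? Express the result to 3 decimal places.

Pairwise Hamming distances:
  AD152 vs AD394: 8
  AD152 vs AD382: 4
  AD152 vs AD349: 9
  AD394 vs AD382: 11
  AD394 vs AD349: 14
  AD382 vs AD349: 10
The largest is 14 mismatches, between AD394 and AD349; p = 14/19 = 0.737.

0.737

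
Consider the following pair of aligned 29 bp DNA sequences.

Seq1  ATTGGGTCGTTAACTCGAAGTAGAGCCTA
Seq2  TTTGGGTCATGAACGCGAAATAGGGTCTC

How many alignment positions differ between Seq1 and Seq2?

8

Differing sites — 1:A/T; 9:G/A; 11:T/G; 15:T/G; 20:G/A; 24:A/G; 26:C/T; 29:A/C.
That gives 8 mismatches out of 29 aligned sites, so the Hamming distance is 8.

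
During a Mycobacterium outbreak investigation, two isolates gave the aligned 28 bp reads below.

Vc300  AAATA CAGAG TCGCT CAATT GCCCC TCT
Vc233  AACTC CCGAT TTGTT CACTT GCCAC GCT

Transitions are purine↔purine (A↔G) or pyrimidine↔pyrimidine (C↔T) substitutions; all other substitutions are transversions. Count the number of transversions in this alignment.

7

Differing sites — 3:A/C (Tv); 5:A/C (Tv); 7:A/C (Tv); 10:G/T (Tv); 12:C/T (Ti); 14:C/T (Ti); 18:A/C (Tv); 24:C/A (Tv); 26:T/G (Tv).
Of the 9 differences, 2 transitions and 7 transversions, so the answer is 7.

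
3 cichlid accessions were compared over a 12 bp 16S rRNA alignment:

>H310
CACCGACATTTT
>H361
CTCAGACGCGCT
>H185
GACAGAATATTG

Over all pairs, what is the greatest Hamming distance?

8

Pairwise Hamming distances:
  H310 vs H361: 6
  H310 vs H185: 6
  H361 vs H185: 8
The largest is 8, between H361 and H185.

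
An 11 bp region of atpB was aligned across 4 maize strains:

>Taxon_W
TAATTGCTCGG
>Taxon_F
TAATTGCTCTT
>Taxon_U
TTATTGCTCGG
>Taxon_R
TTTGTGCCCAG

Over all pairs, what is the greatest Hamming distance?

6

Pairwise Hamming distances:
  Taxon_W vs Taxon_F: 2
  Taxon_W vs Taxon_U: 1
  Taxon_W vs Taxon_R: 5
  Taxon_F vs Taxon_U: 3
  Taxon_F vs Taxon_R: 6
  Taxon_U vs Taxon_R: 4
The largest is 6, between Taxon_F and Taxon_R.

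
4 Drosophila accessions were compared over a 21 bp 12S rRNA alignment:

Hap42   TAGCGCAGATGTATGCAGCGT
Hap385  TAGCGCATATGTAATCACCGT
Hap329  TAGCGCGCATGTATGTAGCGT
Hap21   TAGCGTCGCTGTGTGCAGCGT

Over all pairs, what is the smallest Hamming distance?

3

Pairwise Hamming distances:
  Hap42 vs Hap385: 4
  Hap42 vs Hap329: 3
  Hap42 vs Hap21: 4
  Hap385 vs Hap329: 6
  Hap385 vs Hap21: 8
  Hap329 vs Hap21: 6
The smallest is 3, between Hap42 and Hap329.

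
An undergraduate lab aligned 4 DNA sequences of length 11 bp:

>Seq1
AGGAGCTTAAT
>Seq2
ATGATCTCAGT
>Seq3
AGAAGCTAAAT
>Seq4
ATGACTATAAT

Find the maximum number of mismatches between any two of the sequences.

6

Pairwise Hamming distances:
  Seq1 vs Seq2: 4
  Seq1 vs Seq3: 2
  Seq1 vs Seq4: 4
  Seq2 vs Seq3: 5
  Seq2 vs Seq4: 5
  Seq3 vs Seq4: 6
The largest is 6, between Seq3 and Seq4.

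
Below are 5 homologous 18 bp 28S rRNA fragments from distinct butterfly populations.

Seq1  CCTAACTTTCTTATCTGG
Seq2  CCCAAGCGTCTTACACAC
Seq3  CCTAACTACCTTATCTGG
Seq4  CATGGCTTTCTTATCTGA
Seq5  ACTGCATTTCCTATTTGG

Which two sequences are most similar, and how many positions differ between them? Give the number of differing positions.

Pairwise Hamming distances:
  Seq1 vs Seq2: 9
  Seq1 vs Seq3: 2
  Seq1 vs Seq4: 4
  Seq1 vs Seq5: 6
  Seq2 vs Seq3: 10
  Seq2 vs Seq4: 12
  Seq2 vs Seq5: 13
  Seq3 vs Seq4: 6
  Seq3 vs Seq5: 8
  Seq4 vs Seq5: 7
The smallest is 2, between Seq1 and Seq3.

2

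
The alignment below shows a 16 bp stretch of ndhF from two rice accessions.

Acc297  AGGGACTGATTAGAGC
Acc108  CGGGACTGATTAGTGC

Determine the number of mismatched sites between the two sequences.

2

The sequences differ at positions 1 (A/C), 14 (A/T).
That gives 2 mismatches out of 16 aligned sites, so the Hamming distance is 2.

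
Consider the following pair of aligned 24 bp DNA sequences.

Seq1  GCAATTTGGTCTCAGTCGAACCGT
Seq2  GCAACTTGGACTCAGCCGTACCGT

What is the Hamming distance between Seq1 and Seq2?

Mismatches occur at site 5 (T↔C), site 10 (T↔A), site 16 (T↔C), site 19 (A↔T).
That gives 4 mismatches out of 24 aligned sites, so the Hamming distance is 4.

4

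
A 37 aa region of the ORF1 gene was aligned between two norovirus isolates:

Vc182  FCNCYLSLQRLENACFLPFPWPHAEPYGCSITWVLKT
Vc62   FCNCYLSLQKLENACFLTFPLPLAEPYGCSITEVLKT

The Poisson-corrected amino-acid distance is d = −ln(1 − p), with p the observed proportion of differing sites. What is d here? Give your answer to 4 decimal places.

0.1452

The sequences differ at positions 10 (R/K), 18 (P/T), 21 (W/L), 23 (H/L), 33 (W/E).
p = 5/37 = 0.135135.
d = −ln(1 − 0.135135) = −ln(0.864865) = 0.1452.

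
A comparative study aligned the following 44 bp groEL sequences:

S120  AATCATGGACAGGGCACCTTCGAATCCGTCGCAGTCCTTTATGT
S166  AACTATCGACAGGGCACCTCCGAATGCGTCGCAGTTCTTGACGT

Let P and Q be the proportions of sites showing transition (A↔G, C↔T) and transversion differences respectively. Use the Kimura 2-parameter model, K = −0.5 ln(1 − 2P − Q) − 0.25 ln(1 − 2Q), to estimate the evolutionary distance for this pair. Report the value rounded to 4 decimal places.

0.2118

Mismatches occur at site 3 (T→C, transition), site 4 (C→T, transition), site 7 (G→C, transversion), site 20 (T→C, transition), site 26 (C→G, transversion), site 36 (C→T, transition), site 40 (T→G, transversion), site 42 (T→C, transition).
Of the 8 differences, 5 transitions and 3 transversions over 44 sites: P = 5/44 = 0.113636, Q = 3/44 = 0.068182.
d = −0.5·ln(0.704546) − 0.25·ln(0.863636) = −0.5·(-0.350202) − 0.25·(-0.146604) = 0.2118.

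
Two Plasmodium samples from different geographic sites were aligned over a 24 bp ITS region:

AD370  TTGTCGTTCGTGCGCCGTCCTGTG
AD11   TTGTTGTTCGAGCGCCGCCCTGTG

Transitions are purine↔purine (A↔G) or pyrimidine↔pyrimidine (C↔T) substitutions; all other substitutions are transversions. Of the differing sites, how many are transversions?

Differing sites — 5:C/T (Ti); 11:T/A (Tv); 18:T/C (Ti).
Of the 3 differences, 2 transitions and 1 transversion, so the answer is 1.

1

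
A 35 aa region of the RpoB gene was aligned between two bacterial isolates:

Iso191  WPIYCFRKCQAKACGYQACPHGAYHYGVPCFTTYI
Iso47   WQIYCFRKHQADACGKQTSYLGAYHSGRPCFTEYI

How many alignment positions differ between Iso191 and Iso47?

11

The sequences differ at positions 2 (P/Q), 9 (C/H), 12 (K/D), 16 (Y/K), 18 (A/T), 19 (C/S), 20 (P/Y), 21 (H/L), 26 (Y/S), 28 (V/R), 33 (T/E).
That gives 11 mismatches out of 35 aligned sites, so the Hamming distance is 11.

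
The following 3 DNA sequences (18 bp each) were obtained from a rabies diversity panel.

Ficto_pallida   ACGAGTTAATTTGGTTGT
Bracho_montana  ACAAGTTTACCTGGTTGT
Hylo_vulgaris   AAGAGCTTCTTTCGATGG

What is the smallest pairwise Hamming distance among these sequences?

Pairwise Hamming distances:
  Ficto_pallida vs Bracho_montana: 4
  Ficto_pallida vs Hylo_vulgaris: 7
  Bracho_montana vs Hylo_vulgaris: 9
The smallest is 4, between Ficto_pallida and Bracho_montana.

4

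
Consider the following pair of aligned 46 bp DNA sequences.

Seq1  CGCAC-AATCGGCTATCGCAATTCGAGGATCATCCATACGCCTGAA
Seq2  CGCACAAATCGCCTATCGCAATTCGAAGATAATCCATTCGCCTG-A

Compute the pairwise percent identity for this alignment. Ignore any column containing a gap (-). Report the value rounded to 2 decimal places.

90.91%

Excluding the 2 gap columns leaves 44 comparable sites.
The sequences differ at positions 12 (G/C), 27 (G/A), 31 (C/A), 38 (A/T).
40 of the 44 comparable sites match, so the percent identity is 40/44 × 100 = 90.91%.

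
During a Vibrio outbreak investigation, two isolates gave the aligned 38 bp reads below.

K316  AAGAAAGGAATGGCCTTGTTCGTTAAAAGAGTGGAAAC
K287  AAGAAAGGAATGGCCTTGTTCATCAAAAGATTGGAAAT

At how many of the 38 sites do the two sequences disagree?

The sequences differ at positions 22 (G/A), 24 (T/C), 31 (G/T), 38 (C/T).
That gives 4 mismatches out of 38 aligned sites, so the Hamming distance is 4.

4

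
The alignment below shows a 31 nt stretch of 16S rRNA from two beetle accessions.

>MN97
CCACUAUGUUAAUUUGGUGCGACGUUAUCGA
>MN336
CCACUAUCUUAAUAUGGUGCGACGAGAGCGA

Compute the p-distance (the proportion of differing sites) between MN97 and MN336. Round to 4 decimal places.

Differing sites — 8:G/C; 14:U/A; 25:U/A; 26:U/G; 28:U/G.
There are 5 differences over 31 sites, so p = 5/31 = 0.1613.

0.1613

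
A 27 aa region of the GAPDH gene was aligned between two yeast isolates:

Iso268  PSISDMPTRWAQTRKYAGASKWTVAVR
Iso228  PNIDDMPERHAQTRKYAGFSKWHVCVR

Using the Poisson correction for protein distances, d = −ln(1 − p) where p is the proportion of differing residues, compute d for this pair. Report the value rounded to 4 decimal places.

0.3001

The sequences differ at positions 2 (S/N), 4 (S/D), 8 (T/E), 10 (W/H), 19 (A/F), 23 (T/H), 25 (A/C).
p = 7/27 = 0.259259.
d = −ln(1 − 0.259259) = −ln(0.740741) = 0.3001.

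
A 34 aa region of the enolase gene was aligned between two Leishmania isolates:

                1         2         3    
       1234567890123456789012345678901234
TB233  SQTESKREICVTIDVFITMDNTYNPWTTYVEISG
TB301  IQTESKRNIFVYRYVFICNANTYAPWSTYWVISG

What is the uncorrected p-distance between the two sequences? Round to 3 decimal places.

Differing sites — 1:S/I; 8:E/N; 10:C/F; 12:T/Y; 13:I/R; 14:D/Y; 18:T/C; 19:M/N; 20:D/A; 24:N/A; 27:T/S; 30:V/W; 31:E/V.
There are 13 differences over 34 sites, so p = 13/34 = 0.382.

0.382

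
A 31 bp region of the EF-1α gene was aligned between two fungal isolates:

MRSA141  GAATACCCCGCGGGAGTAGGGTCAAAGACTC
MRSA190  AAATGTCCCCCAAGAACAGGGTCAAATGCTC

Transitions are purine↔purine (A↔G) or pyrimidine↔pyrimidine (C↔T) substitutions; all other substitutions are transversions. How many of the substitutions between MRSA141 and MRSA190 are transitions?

The sequences differ at positions 1 (G/A, transition), 5 (A/G, transition), 6 (C/T, transition), 10 (G/C, transversion), 12 (G/A, transition), 13 (G/A, transition), 16 (G/A, transition), 17 (T/C, transition), 27 (G/T, transversion), 28 (A/G, transition).
Of the 10 differences, 8 transitions and 2 transversions, so the answer is 8.

8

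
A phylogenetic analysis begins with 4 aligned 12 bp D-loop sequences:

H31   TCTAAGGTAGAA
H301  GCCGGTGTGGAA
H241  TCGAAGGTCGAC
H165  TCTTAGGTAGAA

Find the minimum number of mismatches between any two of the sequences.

1

Pairwise Hamming distances:
  H31 vs H301: 6
  H31 vs H241: 3
  H31 vs H165: 1
  H301 vs H241: 7
  H301 vs H165: 6
  H241 vs H165: 4
The smallest is 1, between H31 and H165.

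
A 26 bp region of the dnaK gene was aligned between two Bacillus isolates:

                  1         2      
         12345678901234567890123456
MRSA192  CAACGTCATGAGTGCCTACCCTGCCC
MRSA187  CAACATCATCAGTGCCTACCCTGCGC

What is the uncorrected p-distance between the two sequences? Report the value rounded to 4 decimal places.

0.1154

Differing sites — 5:G/A; 10:G/C; 25:C/G.
There are 3 differences over 26 sites, so p = 3/26 = 0.1154.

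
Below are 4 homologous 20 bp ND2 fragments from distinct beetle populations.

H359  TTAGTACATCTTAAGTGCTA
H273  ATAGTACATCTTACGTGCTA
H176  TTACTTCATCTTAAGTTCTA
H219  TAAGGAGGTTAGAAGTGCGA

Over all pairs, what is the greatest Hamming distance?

Pairwise Hamming distances:
  H359 vs H273: 2
  H359 vs H176: 3
  H359 vs H219: 8
  H273 vs H176: 5
  H273 vs H219: 10
  H176 vs H219: 11
The largest is 11, between H176 and H219.

11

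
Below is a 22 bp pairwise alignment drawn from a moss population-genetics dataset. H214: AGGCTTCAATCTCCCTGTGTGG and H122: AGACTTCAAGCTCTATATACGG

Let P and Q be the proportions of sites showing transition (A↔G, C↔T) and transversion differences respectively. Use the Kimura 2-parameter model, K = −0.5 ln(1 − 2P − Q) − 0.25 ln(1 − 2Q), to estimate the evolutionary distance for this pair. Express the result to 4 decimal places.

The sequences differ at positions 3 (G/A, transition), 10 (T/G, transversion), 14 (C/T, transition), 15 (C/A, transversion), 17 (G/A, transition), 19 (G/A, transition), 20 (T/C, transition).
Of the 7 differences, 5 transitions and 2 transversions over 22 sites: P = 5/22 = 0.227273, Q = 2/22 = 0.090909.
d = −0.5·ln(0.454545) − 0.25·ln(0.818182) = −0.5·(-0.788458) − 0.25·(-0.200670) = 0.4444.

0.4444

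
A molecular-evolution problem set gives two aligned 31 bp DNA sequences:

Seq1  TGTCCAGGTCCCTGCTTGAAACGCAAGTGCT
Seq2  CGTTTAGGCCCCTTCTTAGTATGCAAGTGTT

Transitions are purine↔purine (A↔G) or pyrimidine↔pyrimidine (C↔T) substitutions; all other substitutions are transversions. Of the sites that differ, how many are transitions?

The sequences differ at positions 1 (T/C, transition), 4 (C/T, transition), 5 (C/T, transition), 9 (T/C, transition), 14 (G/T, transversion), 18 (G/A, transition), 19 (A/G, transition), 20 (A/T, transversion), 22 (C/T, transition), 30 (C/T, transition).
Of the 10 differences, 8 transitions and 2 transversions, so the answer is 8.

8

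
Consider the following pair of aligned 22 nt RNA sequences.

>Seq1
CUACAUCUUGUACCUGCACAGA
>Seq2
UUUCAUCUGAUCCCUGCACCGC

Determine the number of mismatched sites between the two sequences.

The sequences differ at positions 1 (C/U), 3 (A/U), 9 (U/G), 10 (G/A), 12 (A/C), 20 (A/C), 22 (A/C).
That gives 7 mismatches out of 22 aligned sites, so the Hamming distance is 7.

7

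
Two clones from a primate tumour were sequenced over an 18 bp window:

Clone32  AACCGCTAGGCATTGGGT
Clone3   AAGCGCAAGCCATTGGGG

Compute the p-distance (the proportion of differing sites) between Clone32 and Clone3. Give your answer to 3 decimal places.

Mismatches occur at site 3 (C/G), site 7 (T/A), site 10 (G/C), site 18 (T/G).
There are 4 differences over 18 sites, so p = 4/18 = 0.222.

0.222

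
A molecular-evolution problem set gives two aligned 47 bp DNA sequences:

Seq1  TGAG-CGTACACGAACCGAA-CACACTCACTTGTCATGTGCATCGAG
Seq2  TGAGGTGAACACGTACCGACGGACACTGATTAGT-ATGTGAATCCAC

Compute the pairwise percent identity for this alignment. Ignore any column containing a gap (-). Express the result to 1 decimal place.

Excluding the 3 gap columns leaves 44 comparable sites.
Mismatches occur at site 6 (C→T), site 8 (T→A), site 14 (A→T), site 20 (A→C), site 22 (C→G), site 28 (C→G), site 30 (C→T), site 32 (T→A), site 41 (C→A), site 45 (G→C), site 47 (G→C).
33 of the 44 comparable sites match, so the percent identity is 33/44 × 100 = 75.0%.

75.0%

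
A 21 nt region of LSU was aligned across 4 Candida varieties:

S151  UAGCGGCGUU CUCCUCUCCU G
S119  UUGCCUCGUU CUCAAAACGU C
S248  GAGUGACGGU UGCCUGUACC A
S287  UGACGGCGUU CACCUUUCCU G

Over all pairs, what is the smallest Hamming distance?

4

Pairwise Hamming distances:
  S151 vs S119: 9
  S151 vs S248: 10
  S151 vs S287: 4
  S119 vs S248: 16
  S119 vs S287: 11
  S248 vs S287: 12
The smallest is 4, between S151 and S287.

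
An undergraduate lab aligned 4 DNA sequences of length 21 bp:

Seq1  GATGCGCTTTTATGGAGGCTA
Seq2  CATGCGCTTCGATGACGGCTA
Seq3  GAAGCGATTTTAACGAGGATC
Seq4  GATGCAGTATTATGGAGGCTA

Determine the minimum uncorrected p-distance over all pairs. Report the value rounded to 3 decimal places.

0.143

Pairwise Hamming distances:
  Seq1 vs Seq2: 5
  Seq1 vs Seq3: 6
  Seq1 vs Seq4: 3
  Seq2 vs Seq3: 11
  Seq2 vs Seq4: 8
  Seq3 vs Seq4: 8
The smallest is 3 mismatches, between Seq1 and Seq4; p = 3/21 = 0.143.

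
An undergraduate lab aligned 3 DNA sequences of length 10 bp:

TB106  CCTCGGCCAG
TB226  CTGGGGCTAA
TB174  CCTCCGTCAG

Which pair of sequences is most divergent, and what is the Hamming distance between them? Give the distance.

7

Pairwise Hamming distances:
  TB106 vs TB226: 5
  TB106 vs TB174: 2
  TB226 vs TB174: 7
The largest is 7, between TB226 and TB174.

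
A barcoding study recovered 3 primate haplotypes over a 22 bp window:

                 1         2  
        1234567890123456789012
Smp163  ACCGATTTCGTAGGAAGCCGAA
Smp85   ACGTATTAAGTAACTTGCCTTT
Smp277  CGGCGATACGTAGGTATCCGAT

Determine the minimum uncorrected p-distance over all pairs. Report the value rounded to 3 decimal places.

Pairwise Hamming distances:
  Smp163 vs Smp85: 11
  Smp163 vs Smp277: 10
  Smp85 vs Smp277: 12
The smallest is 10 mismatches, between Smp163 and Smp277; p = 10/22 = 0.455.

0.455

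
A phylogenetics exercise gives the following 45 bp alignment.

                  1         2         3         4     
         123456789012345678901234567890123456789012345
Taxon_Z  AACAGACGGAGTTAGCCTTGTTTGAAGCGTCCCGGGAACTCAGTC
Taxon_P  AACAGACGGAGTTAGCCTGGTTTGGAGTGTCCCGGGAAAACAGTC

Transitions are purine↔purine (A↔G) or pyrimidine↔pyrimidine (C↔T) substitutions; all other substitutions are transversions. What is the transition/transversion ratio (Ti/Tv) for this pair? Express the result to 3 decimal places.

The sequences differ at positions 19 (T/G, transversion), 25 (A/G, transition), 28 (C/T, transition), 39 (C/A, transversion), 40 (T/A, transversion).
Of the 5 differences, 2 transitions and 3 transversions, so Ti/Tv = 2/3 = 0.667.

0.667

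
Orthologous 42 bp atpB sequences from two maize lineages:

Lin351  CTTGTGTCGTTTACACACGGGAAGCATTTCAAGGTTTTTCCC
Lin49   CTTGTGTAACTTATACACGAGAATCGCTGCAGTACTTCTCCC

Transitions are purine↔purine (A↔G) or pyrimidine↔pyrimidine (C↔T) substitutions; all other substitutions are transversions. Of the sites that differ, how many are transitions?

10

Differing sites — 8:C/A (Tv); 9:G/A (Ti); 10:T/C (Ti); 14:C/T (Ti); 20:G/A (Ti); 24:G/T (Tv); 26:A/G (Ti); 27:T/C (Ti); 29:T/G (Tv); 32:A/G (Ti); 33:G/T (Tv); 34:G/A (Ti); 35:T/C (Ti); 38:T/C (Ti).
Of the 14 differences, 10 transitions and 4 transversions, so the answer is 10.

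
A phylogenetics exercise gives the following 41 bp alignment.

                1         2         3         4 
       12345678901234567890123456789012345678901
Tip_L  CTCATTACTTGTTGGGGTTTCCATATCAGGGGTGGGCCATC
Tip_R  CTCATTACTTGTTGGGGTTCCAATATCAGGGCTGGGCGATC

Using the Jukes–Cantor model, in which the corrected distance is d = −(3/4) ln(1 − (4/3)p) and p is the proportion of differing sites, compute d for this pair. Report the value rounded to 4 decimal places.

0.1045

Differing sites — 20:T/C; 22:C/A; 32:G/C; 38:C/G.
p = 4/41 = 0.097561.
d = −0.75 · ln(1 − (4/3)·0.097561) = −0.75 · ln(0.869919) = −0.75 · (-0.139355) = 0.1045.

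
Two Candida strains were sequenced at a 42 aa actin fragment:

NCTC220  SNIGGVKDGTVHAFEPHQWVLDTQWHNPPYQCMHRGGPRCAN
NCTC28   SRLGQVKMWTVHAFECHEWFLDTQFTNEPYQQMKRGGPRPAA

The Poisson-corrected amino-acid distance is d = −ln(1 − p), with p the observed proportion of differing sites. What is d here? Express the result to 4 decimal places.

The sequences differ at positions 2 (N/R), 3 (I/L), 5 (G/Q), 8 (D/M), 9 (G/W), 16 (P/C), 18 (Q/E), 20 (V/F), 25 (W/F), 26 (H/T), 28 (P/E), 32 (C/Q), 34 (H/K), 40 (C/P), 42 (N/A).
p = 15/42 = 0.357143.
d = −ln(1 − 0.357143) = −ln(0.642857) = 0.4418.

0.4418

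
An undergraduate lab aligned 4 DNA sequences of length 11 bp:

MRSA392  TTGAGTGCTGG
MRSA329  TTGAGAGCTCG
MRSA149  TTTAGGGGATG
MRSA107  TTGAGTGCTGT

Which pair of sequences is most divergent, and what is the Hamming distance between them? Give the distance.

Pairwise Hamming distances:
  MRSA392 vs MRSA329: 2
  MRSA392 vs MRSA149: 5
  MRSA392 vs MRSA107: 1
  MRSA329 vs MRSA149: 5
  MRSA329 vs MRSA107: 3
  MRSA149 vs MRSA107: 6
The largest is 6, between MRSA149 and MRSA107.

6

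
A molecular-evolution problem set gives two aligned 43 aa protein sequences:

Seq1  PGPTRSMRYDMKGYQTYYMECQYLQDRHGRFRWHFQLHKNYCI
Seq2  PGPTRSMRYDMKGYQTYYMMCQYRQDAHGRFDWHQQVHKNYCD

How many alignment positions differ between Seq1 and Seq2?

7

The sequences differ at positions 20 (E/M), 24 (L/R), 27 (R/A), 32 (R/D), 35 (F/Q), 37 (L/V), 43 (I/D).
That gives 7 mismatches out of 43 aligned sites, so the Hamming distance is 7.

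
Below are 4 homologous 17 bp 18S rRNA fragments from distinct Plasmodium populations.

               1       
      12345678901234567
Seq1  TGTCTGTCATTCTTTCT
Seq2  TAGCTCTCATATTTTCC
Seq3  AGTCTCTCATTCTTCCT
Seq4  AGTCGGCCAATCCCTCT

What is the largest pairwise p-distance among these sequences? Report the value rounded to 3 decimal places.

0.706

Pairwise Hamming distances:
  Seq1 vs Seq2: 6
  Seq1 vs Seq3: 3
  Seq1 vs Seq4: 6
  Seq2 vs Seq3: 7
  Seq2 vs Seq4: 12
  Seq3 vs Seq4: 7
The largest is 12 mismatches, between Seq2 and Seq4; p = 12/17 = 0.706.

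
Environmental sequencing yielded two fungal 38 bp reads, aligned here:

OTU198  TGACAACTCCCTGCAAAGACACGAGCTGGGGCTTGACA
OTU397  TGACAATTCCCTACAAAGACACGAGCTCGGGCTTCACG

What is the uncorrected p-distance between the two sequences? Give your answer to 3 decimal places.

Differing sites — 7:C/T; 13:G/A; 28:G/C; 35:G/C; 38:A/G.
There are 5 differences over 38 sites, so p = 5/38 = 0.132.

0.132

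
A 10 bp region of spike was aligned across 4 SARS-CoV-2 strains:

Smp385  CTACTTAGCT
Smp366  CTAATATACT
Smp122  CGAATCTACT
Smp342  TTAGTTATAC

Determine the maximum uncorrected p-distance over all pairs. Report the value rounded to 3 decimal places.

0.800

Pairwise Hamming distances:
  Smp385 vs Smp366: 4
  Smp385 vs Smp122: 5
  Smp385 vs Smp342: 5
  Smp366 vs Smp122: 2
  Smp366 vs Smp342: 7
  Smp122 vs Smp342: 8
The largest is 8 mismatches, between Smp122 and Smp342; p = 8/10 = 0.800.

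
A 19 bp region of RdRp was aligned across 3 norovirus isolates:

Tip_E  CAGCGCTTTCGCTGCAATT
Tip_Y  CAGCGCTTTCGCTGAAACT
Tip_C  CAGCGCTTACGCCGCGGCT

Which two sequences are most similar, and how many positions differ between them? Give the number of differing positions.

Pairwise Hamming distances:
  Tip_E vs Tip_Y: 2
  Tip_E vs Tip_C: 5
  Tip_Y vs Tip_C: 5
The smallest is 2, between Tip_E and Tip_Y.

2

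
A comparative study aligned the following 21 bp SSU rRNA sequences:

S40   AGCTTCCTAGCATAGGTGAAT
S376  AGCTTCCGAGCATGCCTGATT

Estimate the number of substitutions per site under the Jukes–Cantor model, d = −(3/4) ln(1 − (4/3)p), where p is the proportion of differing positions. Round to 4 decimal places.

0.2865

Mismatches occur at site 8 (T→G), site 14 (A→G), site 15 (G→C), site 16 (G→C), site 20 (A→T).
p = 5/21 = 0.238095.
d = −0.75 · ln(1 − (4/3)·0.238095) = −0.75 · ln(0.682540) = −0.75 · (-0.381934) = 0.2865.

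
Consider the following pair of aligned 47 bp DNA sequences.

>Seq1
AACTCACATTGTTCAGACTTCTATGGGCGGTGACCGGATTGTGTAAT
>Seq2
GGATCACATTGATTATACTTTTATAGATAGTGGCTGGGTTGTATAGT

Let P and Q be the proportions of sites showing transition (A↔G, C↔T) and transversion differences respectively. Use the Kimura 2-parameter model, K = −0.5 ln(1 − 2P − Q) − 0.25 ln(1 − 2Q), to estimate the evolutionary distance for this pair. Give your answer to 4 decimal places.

0.5140

The sequences differ at positions 1 (A/G, transition), 2 (A/G, transition), 3 (C/A, transversion), 12 (T/A, transversion), 14 (C/T, transition), 16 (G/T, transversion), 21 (C/T, transition), 25 (G/A, transition), 27 (G/A, transition), 28 (C/T, transition), 29 (G/A, transition), 33 (A/G, transition), 35 (C/T, transition), 38 (A/G, transition), 43 (G/A, transition), 46 (A/G, transition).
Of the 16 differences, 13 transitions and 3 transversions over 47 sites: P = 13/47 = 0.276596, Q = 3/47 = 0.063830.
d = −0.5·ln(0.382978) − 0.25·ln(0.872340) = −0.5·(-0.959778) − 0.25·(-0.136576) = 0.5140.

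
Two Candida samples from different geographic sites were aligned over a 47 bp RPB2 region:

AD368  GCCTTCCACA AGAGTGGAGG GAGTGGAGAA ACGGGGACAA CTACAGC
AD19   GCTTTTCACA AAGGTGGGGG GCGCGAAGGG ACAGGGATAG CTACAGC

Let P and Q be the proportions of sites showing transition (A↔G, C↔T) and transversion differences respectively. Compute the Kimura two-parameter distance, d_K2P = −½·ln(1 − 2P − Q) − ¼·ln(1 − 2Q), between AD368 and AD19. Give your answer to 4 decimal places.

Mismatches occur at site 3 (C/T, transition), site 6 (C/T, transition), site 12 (G/A, transition), site 13 (A/G, transition), site 18 (A/G, transition), site 22 (A/C, transversion), site 24 (T/C, transition), site 26 (G/A, transition), site 29 (A/G, transition), site 30 (A/G, transition), site 33 (G/A, transition), site 38 (C/T, transition), site 40 (A/G, transition).
Of the 13 differences, 12 transitions and 1 transversion over 47 sites: P = 12/47 = 0.255319, Q = 1/47 = 0.021277.
d = −0.5·ln(0.468085) − 0.25·ln(0.957446) = −0.5·(-0.759105) − 0.25·(-0.043486) = 0.3904.

0.3904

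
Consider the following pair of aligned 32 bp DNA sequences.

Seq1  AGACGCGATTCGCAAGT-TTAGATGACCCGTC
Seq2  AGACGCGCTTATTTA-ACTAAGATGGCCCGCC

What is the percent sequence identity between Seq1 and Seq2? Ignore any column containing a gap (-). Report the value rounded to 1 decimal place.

Excluding the 2 gap columns leaves 30 comparable sites.
The sequences differ at positions 8 (A/C), 11 (C/A), 12 (G/T), 13 (C/T), 14 (A/T), 17 (T/A), 20 (T/A), 26 (A/G), 31 (T/C).
21 of the 30 comparable sites match, so the percent identity is 21/30 × 100 = 70.0%.

70.0%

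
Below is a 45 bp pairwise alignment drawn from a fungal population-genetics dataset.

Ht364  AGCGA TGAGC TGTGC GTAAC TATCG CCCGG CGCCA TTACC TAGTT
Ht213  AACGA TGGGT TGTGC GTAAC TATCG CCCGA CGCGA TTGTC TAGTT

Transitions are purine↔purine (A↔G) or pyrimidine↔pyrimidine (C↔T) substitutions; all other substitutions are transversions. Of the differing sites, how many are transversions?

1

Differing sites — 2:G/A (Ti); 8:A/G (Ti); 10:C/T (Ti); 30:G/A (Ti); 34:C/G (Tv); 38:A/G (Ti); 39:C/T (Ti).
Of the 7 differences, 6 transitions and 1 transversion, so the answer is 1.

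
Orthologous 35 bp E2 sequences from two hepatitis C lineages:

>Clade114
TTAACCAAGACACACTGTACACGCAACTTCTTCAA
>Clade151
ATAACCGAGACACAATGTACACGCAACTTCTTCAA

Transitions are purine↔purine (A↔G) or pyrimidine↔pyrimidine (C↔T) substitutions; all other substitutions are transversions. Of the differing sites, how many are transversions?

Differing sites — 1:T/A (Tv); 7:A/G (Ti); 15:C/A (Tv).
Of the 3 differences, 1 transition and 2 transversions, so the answer is 2.

2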